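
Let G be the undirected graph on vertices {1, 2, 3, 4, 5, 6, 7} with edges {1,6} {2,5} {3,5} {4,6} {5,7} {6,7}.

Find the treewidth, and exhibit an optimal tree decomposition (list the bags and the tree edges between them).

Treewidth 1.
One optimal decomposition is:
Bags: B1 = {6, 7}  B2 = {5, 7}  B3 = {3, 5}  B4 = {4, 6}  B5 = {2, 5}  B6 = {1, 6}
Tree: B1–B2, B2–B3, B1–B4, B3–B5, B1–B6

The largest bag has 2 vertices, giving width 1; this decomposition certifies tw(G) ≤ 1. Since G has at least one edge (e.g. 7–6), it is not an edgeless graph, so tw(G) ≥ 1. Combining the bounds, tw(G) = 1.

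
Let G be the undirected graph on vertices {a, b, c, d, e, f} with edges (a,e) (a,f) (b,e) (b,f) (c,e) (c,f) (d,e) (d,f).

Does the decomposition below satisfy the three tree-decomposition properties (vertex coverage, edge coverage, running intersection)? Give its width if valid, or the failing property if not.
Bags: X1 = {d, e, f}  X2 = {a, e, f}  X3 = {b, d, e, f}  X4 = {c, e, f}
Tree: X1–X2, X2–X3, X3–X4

No — bags containing vertex d are not connected in the tree.

A tree decomposition must satisfy three properties: every vertex lies in some bag; for every edge, both endpoints lie together in some bag; and for every vertex, the bags containing it form a connected subtree. Here bags containing vertex d are not connected in the tree, so the decomposition is invalid.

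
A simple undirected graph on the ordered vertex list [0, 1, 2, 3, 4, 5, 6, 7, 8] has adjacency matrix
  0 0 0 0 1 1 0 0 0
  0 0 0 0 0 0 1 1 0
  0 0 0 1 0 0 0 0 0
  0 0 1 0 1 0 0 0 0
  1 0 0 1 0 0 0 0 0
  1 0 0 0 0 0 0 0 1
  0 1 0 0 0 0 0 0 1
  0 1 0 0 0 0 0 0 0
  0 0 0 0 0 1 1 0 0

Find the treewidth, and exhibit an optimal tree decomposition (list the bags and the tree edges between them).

Each bag holds 2 vertices, so the decomposition has width 1, which upper-bounds the treewidth. G has an edge, so its treewidth is at least 1. The upper and lower bounds meet at 1, so that is the treewidth.

Treewidth 1.
One such decomposition:
Bags: B1 = {1, 7}  B2 = {1, 6}  B3 = {6, 8}  B4 = {5, 8}  B5 = {0, 5}  B6 = {0, 4}  B7 = {3, 4}  B8 = {2, 3}
Tree: B1–B2, B2–B3, B3–B4, B4–B5, B5–B6, B6–B7, B7–B8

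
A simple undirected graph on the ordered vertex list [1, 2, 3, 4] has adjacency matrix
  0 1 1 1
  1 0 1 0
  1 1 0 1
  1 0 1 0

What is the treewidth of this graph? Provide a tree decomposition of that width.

Treewidth 2.
Bags: B1 = {1, 3, 4}  B2 = {1, 2, 3}
Tree: B1–B2

Every bag has size at most 3, so the width is 3 − 1 = 2 and tw(G) ≤ 2. Conversely, {1, 2, 3} is a clique of size 3, and the vertices of any clique must share a bag in every tree decomposition; so some bag has ≥ 3 vertices and tw(G) ≥ 2. The upper and lower bounds meet at 2, so that is the treewidth.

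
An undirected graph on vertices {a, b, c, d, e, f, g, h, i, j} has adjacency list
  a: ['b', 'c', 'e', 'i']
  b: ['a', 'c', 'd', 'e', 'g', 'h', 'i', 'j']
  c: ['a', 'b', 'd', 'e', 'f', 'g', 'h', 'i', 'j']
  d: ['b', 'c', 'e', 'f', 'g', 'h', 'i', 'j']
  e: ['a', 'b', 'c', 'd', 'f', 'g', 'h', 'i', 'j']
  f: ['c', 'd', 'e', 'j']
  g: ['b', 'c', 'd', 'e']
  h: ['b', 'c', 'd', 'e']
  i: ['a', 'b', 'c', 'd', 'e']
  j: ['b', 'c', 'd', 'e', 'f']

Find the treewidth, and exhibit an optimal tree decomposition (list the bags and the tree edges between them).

Treewidth 4.
One optimal decomposition is:
Bags: B1 = {b, c, d, e, j}  B2 = {b, c, d, e, g}  B3 = {b, c, d, e, h}  B4 = {b, c, d, e, i}  B5 = {a, b, c, e, i}  B6 = {c, d, e, f, j}
Tree: B1–B2, B2–B3, B3–B4, B4–B5, B1–B6

The largest bag has 5 vertices, giving width 4; this decomposition certifies tw(G) ≤ 4. On the other hand G contains the 5-clique {c, d, e, f, j}. A clique must lie in a single bag of any decomposition, so no decomposition can have width below 4. Therefore the treewidth is 4.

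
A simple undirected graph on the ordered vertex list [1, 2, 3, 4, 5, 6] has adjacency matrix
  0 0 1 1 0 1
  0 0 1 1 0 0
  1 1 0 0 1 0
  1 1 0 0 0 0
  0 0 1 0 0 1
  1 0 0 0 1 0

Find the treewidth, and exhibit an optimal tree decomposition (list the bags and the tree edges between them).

Treewidth 2.
One such decomposition:
Bags: B1 = {3, 5, 6}  B2 = {1, 3, 6}  B3 = {1, 2, 3}  B4 = {1, 2, 4}
Tree: B1–B2, B2–B3, B3–B4

Every bag has size at most 3, so the width is 3 − 1 = 2 and tw(G) ≤ 2. For the lower bound, G contains the cycle 5–6–1–3–5, so G is not a forest; only forests have treewidth ≤ 1, hence tw(G) ≥ 2. Combining the bounds, tw(G) = 2.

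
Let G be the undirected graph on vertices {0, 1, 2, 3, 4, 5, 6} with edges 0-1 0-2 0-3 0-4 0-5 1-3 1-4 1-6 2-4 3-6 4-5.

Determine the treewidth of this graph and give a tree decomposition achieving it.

Every bag has size at most 3, so the width is 3 − 1 = 2 and tw(G) ≤ 2. On the other hand G contains the 3-clique {0, 1, 3}. A clique must lie in a single bag of any decomposition, so no decomposition can have width below 2. The upper and lower bounds meet at 2, so that is the treewidth.

Treewidth 2.
One optimal decomposition is:
Bags: B1 = {0, 1, 3}  B2 = {0, 1, 4}  B3 = {0, 2, 4}  B4 = {0, 4, 5}  B5 = {1, 3, 6}
Tree: B1–B2, B2–B3, B3–B4, B1–B5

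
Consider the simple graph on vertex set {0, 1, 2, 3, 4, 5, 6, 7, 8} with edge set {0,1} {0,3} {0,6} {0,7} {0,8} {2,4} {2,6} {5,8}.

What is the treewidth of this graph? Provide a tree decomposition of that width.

Treewidth 1.
One such decomposition:
Bags: B1 = {0, 6}  B2 = {2, 6}  B3 = {2, 4}  B4 = {0, 8}  B5 = {5, 8}  B6 = {0, 7}  B7 = {0, 3}  B8 = {0, 1}
Tree: B1–B2, B2–B3, B1–B4, B4–B5, B1–B6, B4–B7, B6–B8

The largest bag has 2 vertices, giving width 1; this decomposition certifies tw(G) ≤ 1. Any graph with an edge has treewidth ≥ 1, and G has the edge 0–6. The upper and lower bounds meet at 1, so that is the treewidth.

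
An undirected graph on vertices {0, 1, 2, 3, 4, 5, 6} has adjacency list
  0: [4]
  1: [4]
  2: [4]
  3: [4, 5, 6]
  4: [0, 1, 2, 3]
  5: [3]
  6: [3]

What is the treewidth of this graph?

A width-1 tree decomposition is:
Bags: B1 = {3, 4}  B2 = {0, 4}  B3 = {3, 6}  B4 = {3, 5}  B5 = {2, 4}  B6 = {1, 4}
Tree: B1–B2, B1–B3, B1–B4, B1–B5, B2–B6
The largest bag has 2 vertices, giving width 1; this decomposition certifies tw(G) ≤ 1. Since G has at least one edge (e.g. 3–4), it is not an edgeless graph, so tw(G) ≥ 1. Combining the bounds, tw(G) = 1.

1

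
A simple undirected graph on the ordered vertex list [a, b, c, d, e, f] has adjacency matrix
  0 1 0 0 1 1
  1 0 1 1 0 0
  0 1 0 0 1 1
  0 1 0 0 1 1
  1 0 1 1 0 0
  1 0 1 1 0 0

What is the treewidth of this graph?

A width-3 tree decomposition is:
Bags: B1 = {b, c, e, f}  B2 = {b, d, e, f}  B3 = {a, b, e, f}
Tree: B1–B2, B2–B3
Each bag holds 4 vertices, so the decomposition has width 3, which upper-bounds the treewidth. For the lower bound: the 4 vertex sets {c,e}, {d,f}, {b}, {a} are disjoint, each induces a connected subgraph, and every pair is joined by at least one edge of G. Contracting each set to a single vertex therefore yields K_{4} as a minor, and since treewidth is minor-monotone, tw(G) ≥ tw(K_{4}) = 3. Therefore the treewidth is 3.

3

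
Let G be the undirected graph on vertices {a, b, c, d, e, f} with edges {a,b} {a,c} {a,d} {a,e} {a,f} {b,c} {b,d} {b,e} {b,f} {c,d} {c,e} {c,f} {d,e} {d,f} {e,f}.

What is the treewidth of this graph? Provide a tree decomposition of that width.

Treewidth 5.
One such decomposition:
Bags: B1 = {a, b, c, d, e, f}
Tree: (single bag)

With just one bag of size 6, the width is 6 − 1 = 5, so tw(G) ≤ 5. On the other hand G contains the 6-clique {a, b, c, d, e, f}. A clique must lie in a single bag of any decomposition, so no decomposition can have width below 5. The upper and lower bounds meet at 5, so that is the treewidth.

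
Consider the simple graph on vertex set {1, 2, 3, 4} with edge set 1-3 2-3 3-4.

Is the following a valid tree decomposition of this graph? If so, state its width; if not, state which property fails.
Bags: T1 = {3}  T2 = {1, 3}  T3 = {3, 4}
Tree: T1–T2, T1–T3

A tree decomposition must satisfy three properties: every vertex lies in some bag; for every edge, both endpoints lie together in some bag; and for every vertex, the bags containing it form a connected subtree. Here vertex 2 appears in no bag, so the decomposition is invalid.

No — vertex 2 appears in no bag.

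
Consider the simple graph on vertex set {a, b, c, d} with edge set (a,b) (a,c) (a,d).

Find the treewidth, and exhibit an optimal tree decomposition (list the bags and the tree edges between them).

The largest bag has 2 vertices, giving width 1; this decomposition certifies tw(G) ≤ 1. Any graph with an edge has treewidth ≥ 1, and G has the edge a–d. Hence tw(G) = 1 exactly.

Treewidth 1.
One such decomposition:
Bags: B1 = {a, d}  B2 = {a, b}  B3 = {a, c}
Tree: B1–B2, B2–B3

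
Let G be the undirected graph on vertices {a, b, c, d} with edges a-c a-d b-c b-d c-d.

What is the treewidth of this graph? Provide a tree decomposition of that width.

Each bag holds 3 vertices, so the decomposition has width 2, which upper-bounds the treewidth. For the lower bound, the 3 vertices {a, c, d} are pairwise adjacent, and any tree decomposition puts a clique entirely inside one bag — forcing width ≥ 2. The upper and lower bounds meet at 2, so that is the treewidth.

Treewidth 2.
One such decomposition:
Bags: B1 = {b, c, d}  B2 = {a, c, d}
Tree: B1–B2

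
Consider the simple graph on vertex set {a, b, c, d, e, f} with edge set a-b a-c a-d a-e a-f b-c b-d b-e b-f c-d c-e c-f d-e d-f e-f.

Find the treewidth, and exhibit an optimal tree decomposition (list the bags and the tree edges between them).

With just one bag of size 6, the width is 6 − 1 = 5, so tw(G) ≤ 5. Conversely, {a, b, c, d, e, f} is a clique of size 6, and the vertices of any clique must share a bag in every tree decomposition; so some bag has ≥ 6 vertices and tw(G) ≥ 5. Therefore the treewidth is 5.

Treewidth 5.
One such decomposition:
Bags: B1 = {a, b, c, d, e, f}
Tree: (single bag)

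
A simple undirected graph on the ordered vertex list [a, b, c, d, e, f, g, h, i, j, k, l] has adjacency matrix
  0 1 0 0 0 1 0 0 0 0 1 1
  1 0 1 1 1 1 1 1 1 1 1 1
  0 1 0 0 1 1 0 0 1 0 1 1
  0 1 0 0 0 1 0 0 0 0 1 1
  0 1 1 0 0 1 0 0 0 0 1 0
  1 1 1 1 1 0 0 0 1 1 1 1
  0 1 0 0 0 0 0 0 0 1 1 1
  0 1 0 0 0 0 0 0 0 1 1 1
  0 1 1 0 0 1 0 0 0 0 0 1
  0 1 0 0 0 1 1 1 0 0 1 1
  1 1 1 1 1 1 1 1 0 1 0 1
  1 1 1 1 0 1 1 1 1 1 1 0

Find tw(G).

A width-4 tree decomposition is:
Bags: B1 = {b, f, j, k, l}  B2 = {b, c, f, k, l}  B3 = {b, g, j, k, l}  B4 = {b, c, e, f, k}  B5 = {b, h, j, k, l}  B6 = {a, b, f, k, l}  B7 = {b, c, f, i, l}  B8 = {b, d, f, k, l}
Tree: B1–B2, B1–B3, B2–B4, B1–B5, B1–B6, B2–B7, B2–B8
The largest bag has 5 vertices, giving width 4; this decomposition certifies tw(G) ≤ 4. For the lower bound, the 5 vertices {b, c, e, f, k} are pairwise adjacent, and any tree decomposition puts a clique entirely inside one bag — forcing width ≥ 4. Hence tw(G) = 4 exactly.

4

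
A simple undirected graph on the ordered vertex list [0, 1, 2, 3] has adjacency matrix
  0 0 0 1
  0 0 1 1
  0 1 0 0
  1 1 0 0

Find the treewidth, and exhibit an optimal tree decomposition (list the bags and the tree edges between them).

Treewidth 1.
Bags: B1 = {1, 3}  B2 = {0, 3}  B3 = {1, 2}
Tree: B1–B2, B1–B3

Each bag holds 2 vertices, so the decomposition has width 1, which upper-bounds the treewidth. Any graph with an edge has treewidth ≥ 1, and G has the edge 1–3. Hence tw(G) = 1 exactly.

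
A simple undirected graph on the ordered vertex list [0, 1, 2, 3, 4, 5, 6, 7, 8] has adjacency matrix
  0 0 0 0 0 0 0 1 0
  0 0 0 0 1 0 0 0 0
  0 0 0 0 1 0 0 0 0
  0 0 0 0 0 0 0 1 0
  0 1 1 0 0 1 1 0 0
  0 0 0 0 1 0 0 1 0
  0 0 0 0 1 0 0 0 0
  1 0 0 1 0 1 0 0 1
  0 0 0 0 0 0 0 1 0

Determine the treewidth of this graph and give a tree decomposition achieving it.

Treewidth 1.
Bags: B1 = {5, 7}  B2 = {0, 7}  B3 = {4, 5}  B4 = {4, 6}  B5 = {3, 7}  B6 = {1, 4}  B7 = {2, 4}  B8 = {7, 8}
Tree: B1–B2, B1–B3, B3–B4, B1–B5, B3–B6, B3–B7, B2–B8

Each bag holds 2 vertices, so the decomposition has width 1, which upper-bounds the treewidth. G has an edge, so its treewidth is at least 1. The upper and lower bounds meet at 1, so that is the treewidth.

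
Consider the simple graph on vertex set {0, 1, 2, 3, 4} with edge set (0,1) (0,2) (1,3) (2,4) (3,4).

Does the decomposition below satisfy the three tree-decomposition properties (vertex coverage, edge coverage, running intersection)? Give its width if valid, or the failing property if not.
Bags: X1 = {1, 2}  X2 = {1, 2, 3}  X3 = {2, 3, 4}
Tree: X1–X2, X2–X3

No — vertex 0 appears in no bag.

A tree decomposition must satisfy three properties: every vertex lies in some bag; for every edge, both endpoints lie together in some bag; and for every vertex, the bags containing it form a connected subtree. Here vertex 0 appears in no bag, so the decomposition is invalid.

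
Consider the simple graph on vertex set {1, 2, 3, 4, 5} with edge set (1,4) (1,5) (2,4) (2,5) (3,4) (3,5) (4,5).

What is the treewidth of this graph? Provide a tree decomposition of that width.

The largest bag has 3 vertices, giving width 2; this decomposition certifies tw(G) ≤ 2. Conversely, {1, 4, 5} is a clique of size 3, and the vertices of any clique must share a bag in every tree decomposition; so some bag has ≥ 3 vertices and tw(G) ≥ 2. Therefore the treewidth is 2.

Treewidth 2.
Bags: B1 = {3, 4, 5}  B2 = {2, 4, 5}  B3 = {1, 4, 5}
Tree: B1–B2, B1–B3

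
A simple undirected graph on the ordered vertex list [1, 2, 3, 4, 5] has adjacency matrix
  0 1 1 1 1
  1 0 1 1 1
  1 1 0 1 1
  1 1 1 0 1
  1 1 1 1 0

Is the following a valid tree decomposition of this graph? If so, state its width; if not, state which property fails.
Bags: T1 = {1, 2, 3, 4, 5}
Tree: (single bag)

Yes; width 4.

Vertex coverage: the bags together contain {1, 2, 3, 4, 5}, the full vertex set. Edge coverage: each edge of G has both endpoints in at least one bag. Running intersection: for every vertex, the bags containing it form a connected subtree. All three properties hold, so this is a valid tree decomposition of width max|bag| − 1 = 4, and hence tw(G) ≤ 4.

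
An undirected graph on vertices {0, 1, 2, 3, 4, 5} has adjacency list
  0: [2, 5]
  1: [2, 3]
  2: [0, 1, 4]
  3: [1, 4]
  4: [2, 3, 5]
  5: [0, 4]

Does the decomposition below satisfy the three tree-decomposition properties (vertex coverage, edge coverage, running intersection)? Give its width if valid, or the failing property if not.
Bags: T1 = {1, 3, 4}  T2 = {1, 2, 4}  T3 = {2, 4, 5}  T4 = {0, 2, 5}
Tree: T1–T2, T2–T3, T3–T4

Yes; width 2.

Every vertex of G appears in some bag (union = {0, 1, 2, 3, 4, 5}); every edge is covered by a bag; and for each vertex v the set of bags containing v is connected in the bag tree. The decomposition is therefore valid. The largest bag has 3 vertices, so the width is 2.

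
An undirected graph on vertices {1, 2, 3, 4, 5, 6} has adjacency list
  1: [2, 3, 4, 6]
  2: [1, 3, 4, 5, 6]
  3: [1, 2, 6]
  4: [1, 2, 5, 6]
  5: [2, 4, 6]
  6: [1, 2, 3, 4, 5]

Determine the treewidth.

A width-3 tree decomposition is:
Bags: B1 = {1, 2, 4, 6}  B2 = {1, 2, 3, 6}  B3 = {2, 4, 5, 6}
Tree: B1–B2, B1–B3
Each bag holds 4 vertices, so the decomposition has width 3, which upper-bounds the treewidth. For the lower bound, the 4 vertices {1, 2, 3, 6} are pairwise adjacent, and any tree decomposition puts a clique entirely inside one bag — forcing width ≥ 3. Hence tw(G) = 3 exactly.

3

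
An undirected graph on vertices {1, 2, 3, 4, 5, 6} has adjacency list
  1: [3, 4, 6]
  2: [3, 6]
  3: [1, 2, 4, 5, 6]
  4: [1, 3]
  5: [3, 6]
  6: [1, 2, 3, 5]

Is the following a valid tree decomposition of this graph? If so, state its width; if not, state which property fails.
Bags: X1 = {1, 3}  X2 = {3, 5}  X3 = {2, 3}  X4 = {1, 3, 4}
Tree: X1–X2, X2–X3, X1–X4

No — vertex 6 appears in no bag.

A tree decomposition must satisfy three properties: every vertex lies in some bag; for every edge, both endpoints lie together in some bag; and for every vertex, the bags containing it form a connected subtree. Here vertex 6 appears in no bag, so the decomposition is invalid.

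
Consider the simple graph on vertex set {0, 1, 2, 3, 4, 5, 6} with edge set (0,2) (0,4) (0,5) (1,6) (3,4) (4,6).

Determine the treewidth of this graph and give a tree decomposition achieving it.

Every bag has size at most 2, so the width is 2 − 1 = 1 and tw(G) ≤ 1. Any graph with an edge has treewidth ≥ 1, and G has the edge 4–0. Therefore the treewidth is 1.

Treewidth 1.
One such decomposition:
Bags: B1 = {0, 4}  B2 = {3, 4}  B3 = {4, 6}  B4 = {0, 5}  B5 = {1, 6}  B6 = {0, 2}
Tree: B1–B2, B1–B3, B1–B4, B3–B5, B1–B6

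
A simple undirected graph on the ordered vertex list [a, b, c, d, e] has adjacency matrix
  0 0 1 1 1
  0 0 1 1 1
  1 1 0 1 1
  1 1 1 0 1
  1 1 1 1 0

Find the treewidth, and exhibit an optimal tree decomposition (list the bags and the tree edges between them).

Treewidth 3.
One optimal decomposition is:
Bags: B1 = {a, c, d, e}  B2 = {b, c, d, e}
Tree: B1–B2

Every bag has size at most 4, so the width is 4 − 1 = 3 and tw(G) ≤ 3. On the other hand G contains the 4-clique {a, c, d, e}. A clique must lie in a single bag of any decomposition, so no decomposition can have width below 3. The upper and lower bounds meet at 3, so that is the treewidth.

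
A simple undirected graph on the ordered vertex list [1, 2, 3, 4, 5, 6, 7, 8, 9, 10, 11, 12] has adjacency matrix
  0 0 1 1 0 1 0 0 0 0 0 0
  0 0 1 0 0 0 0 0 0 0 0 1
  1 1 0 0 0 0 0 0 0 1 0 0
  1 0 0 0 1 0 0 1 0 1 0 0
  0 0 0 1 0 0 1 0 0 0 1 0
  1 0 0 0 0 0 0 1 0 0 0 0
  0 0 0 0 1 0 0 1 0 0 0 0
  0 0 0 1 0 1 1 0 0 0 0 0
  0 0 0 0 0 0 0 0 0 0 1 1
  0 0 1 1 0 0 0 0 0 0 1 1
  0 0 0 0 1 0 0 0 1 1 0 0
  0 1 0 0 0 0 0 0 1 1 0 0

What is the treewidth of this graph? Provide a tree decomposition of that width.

The largest bag has 4 vertices, giving width 3; this decomposition certifies tw(G) ≤ 3. For the lower bound: the 4 vertex sets {2,9,12}, {3}, {10}, {1,4,5,11} are disjoint, each induces a connected subgraph, and every pair is joined by at least one edge of G. Contracting each set to a single vertex therefore yields K_{4} as a minor, and since treewidth is minor-monotone, tw(G) ≥ tw(K_{4}) = 3. Therefore the treewidth is 3.

Treewidth 3.
Bags: B1 = {2, 3, 9, 12}  B2 = {3, 9, 10, 12}  B3 = {3, 9, 10, 11}  B4 = {1, 3, 10, 11}  B5 = {1, 4, 10, 11}  B6 = {1, 4, 5, 11}  B7 = {1, 4, 5, 6}  B8 = {4, 5, 6, 8}  B9 = {5, 6, 7, 8}
Tree: B1–B2, B2–B3, B3–B4, B4–B5, B5–B6, B6–B7, B7–B8, B8–B9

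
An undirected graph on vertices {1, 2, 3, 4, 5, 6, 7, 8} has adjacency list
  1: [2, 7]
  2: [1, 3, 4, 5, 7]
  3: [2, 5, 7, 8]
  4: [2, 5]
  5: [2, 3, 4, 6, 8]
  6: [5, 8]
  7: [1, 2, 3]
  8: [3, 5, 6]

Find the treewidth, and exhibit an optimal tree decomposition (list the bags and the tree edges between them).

Every bag has size at most 3, so the width is 3 − 1 = 2 and tw(G) ≤ 2. On the other hand G contains the 3-clique {3, 5, 8}. A clique must lie in a single bag of any decomposition, so no decomposition can have width below 2. Hence tw(G) = 2 exactly.

Treewidth 2.
One such decomposition:
Bags: B1 = {3, 5, 8}  B2 = {2, 3, 5}  B3 = {2, 3, 7}  B4 = {2, 4, 5}  B5 = {1, 2, 7}  B6 = {5, 6, 8}
Tree: B1–B2, B2–B3, B2–B4, B3–B5, B1–B6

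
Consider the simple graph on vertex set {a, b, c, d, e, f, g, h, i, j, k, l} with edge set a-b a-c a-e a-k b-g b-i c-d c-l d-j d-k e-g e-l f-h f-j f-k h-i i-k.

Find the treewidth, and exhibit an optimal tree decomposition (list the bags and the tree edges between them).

Treewidth 3.
One optimal decomposition is:
Bags: B1 = {d, f, h, j}  B2 = {d, f, h, k}  B3 = {d, h, i, k}  B4 = {c, d, i, k}  B5 = {a, c, i, k}  B6 = {a, b, c, i}  B7 = {a, b, c, l}  B8 = {a, b, e, l}  B9 = {b, e, g, l}
Tree: B1–B2, B2–B3, B3–B4, B4–B5, B5–B6, B6–B7, B7–B8, B8–B9

The largest bag has 4 vertices, giving width 3; this decomposition certifies tw(G) ≤ 3. For the lower bound: the 4 vertex sets {f,h,j}, {d}, {k}, {a,b,c,i} are disjoint, each induces a connected subgraph, and every pair is joined by at least one edge of G. Contracting each set to a single vertex therefore yields K_{4} as a minor, and since treewidth is minor-monotone, tw(G) ≥ tw(K_{4}) = 3. Therefore the treewidth is 3.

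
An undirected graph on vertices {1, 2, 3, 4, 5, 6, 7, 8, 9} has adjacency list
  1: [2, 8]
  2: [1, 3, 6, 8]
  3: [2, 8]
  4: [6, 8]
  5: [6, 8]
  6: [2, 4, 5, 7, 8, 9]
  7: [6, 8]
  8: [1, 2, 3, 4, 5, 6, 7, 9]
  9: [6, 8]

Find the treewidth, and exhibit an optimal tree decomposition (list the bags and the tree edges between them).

Every bag has size at most 3, so the width is 3 − 1 = 2 and tw(G) ≤ 2. Conversely, {1, 2, 8} is a clique of size 3, and the vertices of any clique must share a bag in every tree decomposition; so some bag has ≥ 3 vertices and tw(G) ≥ 2. Hence tw(G) = 2 exactly.

Treewidth 2.
One optimal decomposition is:
Bags: B1 = {6, 8, 9}  B2 = {2, 6, 8}  B3 = {5, 6, 8}  B4 = {1, 2, 8}  B5 = {6, 7, 8}  B6 = {4, 6, 8}  B7 = {2, 3, 8}
Tree: B1–B2, B2–B3, B2–B4, B2–B5, B3–B6, B2–B7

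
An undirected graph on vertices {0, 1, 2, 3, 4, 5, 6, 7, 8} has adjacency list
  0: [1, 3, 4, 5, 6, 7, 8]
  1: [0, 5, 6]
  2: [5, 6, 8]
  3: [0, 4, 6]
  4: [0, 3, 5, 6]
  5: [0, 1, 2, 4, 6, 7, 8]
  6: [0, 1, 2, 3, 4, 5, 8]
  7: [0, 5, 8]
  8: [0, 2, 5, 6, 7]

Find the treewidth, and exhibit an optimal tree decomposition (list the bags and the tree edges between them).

Each bag holds 4 vertices, so the decomposition has width 3, which upper-bounds the treewidth. Conversely, {0, 3, 4, 6} is a clique of size 4, and the vertices of any clique must share a bag in every tree decomposition; so some bag has ≥ 4 vertices and tw(G) ≥ 3. Hence tw(G) = 3 exactly.

Treewidth 3.
Bags: B1 = {0, 4, 5, 6}  B2 = {0, 5, 6, 8}  B3 = {0, 1, 5, 6}  B4 = {0, 3, 4, 6}  B5 = {0, 5, 7, 8}  B6 = {2, 5, 6, 8}
Tree: B1–B2, B2–B3, B1–B4, B2–B5, B2–B6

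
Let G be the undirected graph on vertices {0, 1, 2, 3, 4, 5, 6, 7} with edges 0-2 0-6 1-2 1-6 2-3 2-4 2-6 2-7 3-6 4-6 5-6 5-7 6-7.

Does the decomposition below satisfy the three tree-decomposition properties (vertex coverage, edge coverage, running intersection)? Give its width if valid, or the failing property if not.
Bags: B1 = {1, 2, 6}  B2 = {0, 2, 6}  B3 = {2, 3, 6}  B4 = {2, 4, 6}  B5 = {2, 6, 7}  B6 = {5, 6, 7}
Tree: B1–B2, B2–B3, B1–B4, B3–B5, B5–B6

Yes; width 2.

Vertex coverage: the bags together contain {0, 1, 2, 3, 4, 5, 6, 7}, the full vertex set. Edge coverage: each edge of G has both endpoints in at least one bag. Running intersection: for every vertex, the bags containing it form a connected subtree. All three properties hold, so this is a valid tree decomposition of width max|bag| − 1 = 2, and hence tw(G) ≤ 2.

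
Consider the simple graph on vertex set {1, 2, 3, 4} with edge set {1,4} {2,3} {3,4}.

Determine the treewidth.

A width-1 tree decomposition is:
Bags: B1 = {2, 3}  B2 = {3, 4}  B3 = {1, 4}
Tree: B1–B2, B2–B3
Each bag holds 2 vertices, so the decomposition has width 1, which upper-bounds the treewidth. G has an edge, so its treewidth is at least 1. Therefore the treewidth is 1.

1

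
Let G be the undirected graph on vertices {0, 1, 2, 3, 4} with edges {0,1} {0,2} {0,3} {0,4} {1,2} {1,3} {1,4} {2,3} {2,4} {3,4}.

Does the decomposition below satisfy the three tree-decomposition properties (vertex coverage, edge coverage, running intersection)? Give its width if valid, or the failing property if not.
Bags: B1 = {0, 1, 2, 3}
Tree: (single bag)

A tree decomposition must satisfy three properties: every vertex lies in some bag; for every edge, both endpoints lie together in some bag; and for every vertex, the bags containing it form a connected subtree. Here vertex 4 appears in no bag, so the decomposition is invalid.

No — vertex 4 appears in no bag.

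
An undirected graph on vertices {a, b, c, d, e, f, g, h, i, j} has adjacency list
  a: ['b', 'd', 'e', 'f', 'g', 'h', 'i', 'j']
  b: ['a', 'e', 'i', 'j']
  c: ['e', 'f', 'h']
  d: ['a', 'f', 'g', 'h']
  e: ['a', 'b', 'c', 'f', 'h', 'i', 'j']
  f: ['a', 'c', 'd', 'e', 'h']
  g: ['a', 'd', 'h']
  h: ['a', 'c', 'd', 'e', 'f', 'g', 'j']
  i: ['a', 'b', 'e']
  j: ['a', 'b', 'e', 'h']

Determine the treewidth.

A width-3 tree decomposition is:
Bags: B1 = {a, e, f, h}  B2 = {a, e, h, j}  B3 = {a, b, e, j}  B4 = {a, d, f, h}  B5 = {a, b, e, i}  B6 = {a, d, g, h}  B7 = {c, e, f, h}
Tree: B1–B2, B2–B3, B1–B4, B3–B5, B4–B6, B1–B7
Every bag has size at most 4, so the width is 4 − 1 = 3 and tw(G) ≤ 3. For the lower bound, the 4 vertices {c, e, f, h} are pairwise adjacent, and any tree decomposition puts a clique entirely inside one bag — forcing width ≥ 3. The upper and lower bounds meet at 3, so that is the treewidth.

3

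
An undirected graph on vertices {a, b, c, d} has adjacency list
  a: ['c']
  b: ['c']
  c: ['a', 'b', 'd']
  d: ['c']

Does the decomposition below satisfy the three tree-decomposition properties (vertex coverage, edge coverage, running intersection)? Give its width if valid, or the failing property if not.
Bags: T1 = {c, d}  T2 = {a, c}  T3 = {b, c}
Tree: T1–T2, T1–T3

Yes; width 1.

Checking the three conditions: (i) the bags cover all of {a, b, c, d}; (ii) for each edge, some bag contains both endpoints; (iii) the bags containing any fixed vertex form a subtree. All hold, so the decomposition is valid with width 2 − 1 = 1.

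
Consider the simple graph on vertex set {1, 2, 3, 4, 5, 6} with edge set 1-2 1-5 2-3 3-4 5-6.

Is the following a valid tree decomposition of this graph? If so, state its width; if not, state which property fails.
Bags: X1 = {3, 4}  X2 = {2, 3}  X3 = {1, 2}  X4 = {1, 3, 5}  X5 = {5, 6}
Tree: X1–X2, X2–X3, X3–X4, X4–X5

A tree decomposition must satisfy three properties: every vertex lies in some bag; for every edge, both endpoints lie together in some bag; and for every vertex, the bags containing it form a connected subtree. Here bags containing vertex 3 are not connected in the tree, so the decomposition is invalid.

No — bags containing vertex 3 are not connected in the tree.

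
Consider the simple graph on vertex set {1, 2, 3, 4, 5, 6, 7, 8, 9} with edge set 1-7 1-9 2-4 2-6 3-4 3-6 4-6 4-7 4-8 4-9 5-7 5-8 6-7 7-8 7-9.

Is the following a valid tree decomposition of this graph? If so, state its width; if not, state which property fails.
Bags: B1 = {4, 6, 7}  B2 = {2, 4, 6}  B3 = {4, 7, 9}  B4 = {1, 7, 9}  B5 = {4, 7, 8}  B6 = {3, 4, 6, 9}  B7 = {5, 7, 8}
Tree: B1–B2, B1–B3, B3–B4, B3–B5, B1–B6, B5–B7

No — bags containing vertex 9 are not connected in the tree.

A tree decomposition must satisfy three properties: every vertex lies in some bag; for every edge, both endpoints lie together in some bag; and for every vertex, the bags containing it form a connected subtree. Here bags containing vertex 9 are not connected in the tree, so the decomposition is invalid.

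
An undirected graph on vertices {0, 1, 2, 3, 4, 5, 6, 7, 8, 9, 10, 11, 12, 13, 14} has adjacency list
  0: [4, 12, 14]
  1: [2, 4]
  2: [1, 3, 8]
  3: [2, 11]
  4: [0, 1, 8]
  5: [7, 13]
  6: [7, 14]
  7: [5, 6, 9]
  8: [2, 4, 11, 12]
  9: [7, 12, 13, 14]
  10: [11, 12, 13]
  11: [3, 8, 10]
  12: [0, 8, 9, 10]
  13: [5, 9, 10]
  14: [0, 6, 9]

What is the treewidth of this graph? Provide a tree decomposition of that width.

Treewidth 3.
Bags: B1 = {1, 2, 3, 4}  B2 = {2, 3, 4, 8}  B3 = {3, 4, 8, 11}  B4 = {0, 4, 8, 11}  B5 = {0, 8, 11, 12}  B6 = {0, 10, 11, 12}  B7 = {0, 10, 12, 14}  B8 = {9, 10, 12, 14}  B9 = {9, 10, 13, 14}  B10 = {6, 9, 13, 14}  B11 = {6, 7, 9, 13}  B12 = {5, 6, 7, 13}
Tree: B1–B2, B2–B3, B3–B4, B4–B5, B5–B6, B6–B7, B7–B8, B8–B9, B9–B10, B10–B11, B11–B12

Each bag holds 4 vertices, so the decomposition has width 3, which upper-bounds the treewidth. For the lower bound: the 4 vertex sets {1,2,3}, {4}, {8}, {0,10,11,12} are disjoint, each induces a connected subgraph, and every pair is joined by at least one edge of G. Contracting each set to a single vertex therefore yields K_{4} as a minor, and since treewidth is minor-monotone, tw(G) ≥ tw(K_{4}) = 3. Therefore the treewidth is 3.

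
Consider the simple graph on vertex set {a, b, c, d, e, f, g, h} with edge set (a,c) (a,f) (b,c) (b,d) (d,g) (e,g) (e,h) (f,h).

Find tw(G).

2

A width-2 tree decomposition is:
Bags: B1 = {e, g, h}  B2 = {f, g, h}  B3 = {a, f, g}  B4 = {a, c, g}  B5 = {b, c, g}  B6 = {b, d, g}
Tree: B1–B2, B2–B3, B3–B4, B4–B5, B5–B6
Every bag has size at most 3, so the width is 3 − 1 = 2 and tw(G) ≤ 2. For the lower bound, G contains the cycle g–e–h–f–a–c–b–d–g, so G is not a forest; only forests have treewidth ≤ 1, hence tw(G) ≥ 2. Combining the bounds, tw(G) = 2.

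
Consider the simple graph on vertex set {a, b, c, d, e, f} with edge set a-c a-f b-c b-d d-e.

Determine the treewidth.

A width-1 tree decomposition is:
Bags: B1 = {d, e}  B2 = {b, d}  B3 = {b, c}  B4 = {a, c}  B5 = {a, f}
Tree: B1–B2, B2–B3, B3–B4, B4–B5
Each bag holds 2 vertices, so the decomposition has width 1, which upper-bounds the treewidth. Any graph with an edge has treewidth ≥ 1, and G has the edge e–d. Hence tw(G) = 1 exactly.

1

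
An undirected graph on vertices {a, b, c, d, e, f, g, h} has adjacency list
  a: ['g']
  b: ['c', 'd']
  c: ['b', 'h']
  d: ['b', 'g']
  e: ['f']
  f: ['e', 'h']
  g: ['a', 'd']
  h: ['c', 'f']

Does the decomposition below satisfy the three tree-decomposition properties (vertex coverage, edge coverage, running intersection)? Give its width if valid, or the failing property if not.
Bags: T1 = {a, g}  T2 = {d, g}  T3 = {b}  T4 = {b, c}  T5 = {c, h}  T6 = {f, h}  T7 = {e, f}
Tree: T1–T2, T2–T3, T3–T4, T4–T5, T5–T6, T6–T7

No — edge (d,b) lies in no bag.

A tree decomposition must satisfy three properties: every vertex lies in some bag; for every edge, both endpoints lie together in some bag; and for every vertex, the bags containing it form a connected subtree. Here edge (d,b) lies in no bag, so the decomposition is invalid.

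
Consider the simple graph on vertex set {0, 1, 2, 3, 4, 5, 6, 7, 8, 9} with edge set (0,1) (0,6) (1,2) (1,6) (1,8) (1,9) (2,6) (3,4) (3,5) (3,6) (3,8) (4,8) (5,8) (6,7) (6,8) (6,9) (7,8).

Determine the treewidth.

2

A width-2 tree decomposition is:
Bags: B1 = {1, 6, 8}  B2 = {3, 6, 8}  B3 = {1, 2, 6}  B4 = {3, 5, 8}  B5 = {3, 4, 8}  B6 = {0, 1, 6}  B7 = {6, 7, 8}  B8 = {1, 6, 9}
Tree: B1–B2, B1–B3, B2–B4, B2–B5, B3–B6, B1–B7, B6–B8
Each bag holds 3 vertices, so the decomposition has width 2, which upper-bounds the treewidth. On the other hand G contains the 3-clique {3, 4, 8}. A clique must lie in a single bag of any decomposition, so no decomposition can have width below 2. Therefore the treewidth is 2.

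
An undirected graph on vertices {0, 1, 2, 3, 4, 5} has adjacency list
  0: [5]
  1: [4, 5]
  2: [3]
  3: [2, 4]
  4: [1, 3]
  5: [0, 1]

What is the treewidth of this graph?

A width-1 tree decomposition is:
Bags: B1 = {2, 3}  B2 = {3, 4}  B3 = {1, 4}  B4 = {1, 5}  B5 = {0, 5}
Tree: B1–B2, B2–B3, B3–B4, B4–B5
The largest bag has 2 vertices, giving width 1; this decomposition certifies tw(G) ≤ 1. G has an edge, so its treewidth is at least 1. Therefore the treewidth is 1.

1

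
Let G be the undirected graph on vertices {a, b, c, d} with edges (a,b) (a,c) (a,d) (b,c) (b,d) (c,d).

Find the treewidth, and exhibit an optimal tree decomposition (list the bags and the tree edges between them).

A single bag containing all 4 vertices is trivially a valid decomposition of width 3. Conversely, {a, b, c, d} is a clique of size 4, and the vertices of any clique must share a bag in every tree decomposition; so some bag has ≥ 4 vertices and tw(G) ≥ 3. Therefore the treewidth is 3.

Treewidth 3.
One such decomposition:
Bags: B1 = {a, b, c, d}
Tree: (single bag)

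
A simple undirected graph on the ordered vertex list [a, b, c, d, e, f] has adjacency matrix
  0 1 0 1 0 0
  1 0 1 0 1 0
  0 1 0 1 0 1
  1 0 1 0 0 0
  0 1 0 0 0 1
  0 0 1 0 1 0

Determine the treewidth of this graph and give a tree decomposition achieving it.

The largest bag has 3 vertices, giving width 2; this decomposition certifies tw(G) ≤ 2. For the lower bound, G contains the cycle f–e–b–c–f, so G is not a forest; only forests have treewidth ≤ 1, hence tw(G) ≥ 2. Therefore the treewidth is 2.

Treewidth 2.
Bags: B1 = {c, e, f}  B2 = {b, c, e}  B3 = {b, c, d}  B4 = {a, b, d}
Tree: B1–B2, B2–B3, B3–B4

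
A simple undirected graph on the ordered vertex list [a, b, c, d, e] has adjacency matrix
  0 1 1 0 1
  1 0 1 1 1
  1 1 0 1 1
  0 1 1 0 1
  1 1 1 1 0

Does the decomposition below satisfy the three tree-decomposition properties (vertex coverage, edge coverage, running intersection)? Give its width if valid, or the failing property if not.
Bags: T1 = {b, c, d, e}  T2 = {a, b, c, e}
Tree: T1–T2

Yes; width 3.

Checking the three conditions: (i) the bags cover all of {a, b, c, d, e}; (ii) for each edge, some bag contains both endpoints; (iii) the bags containing any fixed vertex form a subtree. All hold, so the decomposition is valid with width 4 − 1 = 3.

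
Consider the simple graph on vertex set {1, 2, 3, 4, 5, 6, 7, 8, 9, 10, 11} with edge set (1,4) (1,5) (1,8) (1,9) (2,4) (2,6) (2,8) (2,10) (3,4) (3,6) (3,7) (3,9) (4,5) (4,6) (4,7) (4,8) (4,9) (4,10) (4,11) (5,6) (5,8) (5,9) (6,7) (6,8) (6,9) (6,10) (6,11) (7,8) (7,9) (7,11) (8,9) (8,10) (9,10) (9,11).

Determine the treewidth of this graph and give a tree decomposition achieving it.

Treewidth 4.
One optimal decomposition is:
Bags: B1 = {4, 6, 8, 9, 10}  B2 = {4, 6, 7, 8, 9}  B3 = {4, 5, 6, 8, 9}  B4 = {3, 4, 6, 7, 9}  B5 = {1, 4, 5, 8, 9}  B6 = {4, 6, 7, 9, 11}  B7 = {2, 4, 6, 8, 10}
Tree: B1–B2, B1–B3, B2–B4, B3–B5, B4–B6, B1–B7

The largest bag has 5 vertices, giving width 4; this decomposition certifies tw(G) ≤ 4. Conversely, {1, 4, 5, 8, 9} is a clique of size 5, and the vertices of any clique must share a bag in every tree decomposition; so some bag has ≥ 5 vertices and tw(G) ≥ 4. The upper and lower bounds meet at 4, so that is the treewidth.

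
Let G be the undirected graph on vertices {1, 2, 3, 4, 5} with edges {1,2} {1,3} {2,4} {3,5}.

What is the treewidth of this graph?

1

A width-1 tree decomposition is:
Bags: B1 = {3, 5}  B2 = {1, 3}  B3 = {1, 2}  B4 = {2, 4}
Tree: B1–B2, B2–B3, B3–B4
Each bag holds 2 vertices, so the decomposition has width 1, which upper-bounds the treewidth. Any graph with an edge has treewidth ≥ 1, and G has the edge 5–3. Hence tw(G) = 1 exactly.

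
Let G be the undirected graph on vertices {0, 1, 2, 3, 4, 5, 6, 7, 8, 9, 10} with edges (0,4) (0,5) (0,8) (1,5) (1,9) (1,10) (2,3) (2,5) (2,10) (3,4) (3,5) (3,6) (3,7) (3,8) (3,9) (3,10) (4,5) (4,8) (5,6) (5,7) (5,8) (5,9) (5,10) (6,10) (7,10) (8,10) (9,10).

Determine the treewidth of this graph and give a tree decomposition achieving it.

Treewidth 3.
One optimal decomposition is:
Bags: B1 = {1, 5, 9, 10}  B2 = {3, 5, 9, 10}  B3 = {3, 5, 8, 10}  B4 = {3, 5, 6, 10}  B5 = {3, 4, 5, 8}  B6 = {3, 5, 7, 10}  B7 = {2, 3, 5, 10}  B8 = {0, 4, 5, 8}
Tree: B1–B2, B2–B3, B2–B4, B3–B5, B3–B6, B4–B7, B5–B8

Each bag holds 4 vertices, so the decomposition has width 3, which upper-bounds the treewidth. Conversely, {0, 4, 5, 8} is a clique of size 4, and the vertices of any clique must share a bag in every tree decomposition; so some bag has ≥ 4 vertices and tw(G) ≥ 3. The upper and lower bounds meet at 3, so that is the treewidth.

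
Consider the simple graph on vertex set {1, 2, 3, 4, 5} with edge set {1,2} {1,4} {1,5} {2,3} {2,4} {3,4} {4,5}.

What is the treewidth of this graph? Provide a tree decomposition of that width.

The largest bag has 3 vertices, giving width 2; this decomposition certifies tw(G) ≤ 2. On the other hand G contains the 3-clique {1, 2, 4}. A clique must lie in a single bag of any decomposition, so no decomposition can have width below 2. Hence tw(G) = 2 exactly.

Treewidth 2.
One optimal decomposition is:
Bags: B1 = {1, 2, 4}  B2 = {1, 4, 5}  B3 = {2, 3, 4}
Tree: B1–B2, B1–B3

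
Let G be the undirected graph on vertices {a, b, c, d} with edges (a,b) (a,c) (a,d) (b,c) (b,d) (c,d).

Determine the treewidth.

3

A width-3 tree decomposition is:
Bags: B1 = {a, b, c, d}
Tree: (single bag)
With just one bag of size 4, the width is 4 − 1 = 3, so tw(G) ≤ 3. For the lower bound, the 4 vertices {a, b, c, d} are pairwise adjacent, and any tree decomposition puts a clique entirely inside one bag — forcing width ≥ 3. The upper and lower bounds meet at 3, so that is the treewidth.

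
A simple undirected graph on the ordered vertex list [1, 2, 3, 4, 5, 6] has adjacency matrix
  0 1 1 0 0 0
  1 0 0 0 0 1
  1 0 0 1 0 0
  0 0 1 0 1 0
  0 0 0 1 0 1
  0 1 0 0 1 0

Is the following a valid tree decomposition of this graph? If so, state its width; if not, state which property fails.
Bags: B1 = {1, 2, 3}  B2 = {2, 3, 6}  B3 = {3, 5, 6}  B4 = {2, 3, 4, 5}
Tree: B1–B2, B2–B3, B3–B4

No — bags containing vertex 2 are not connected in the tree.

A tree decomposition must satisfy three properties: every vertex lies in some bag; for every edge, both endpoints lie together in some bag; and for every vertex, the bags containing it form a connected subtree. Here bags containing vertex 2 are not connected in the tree, so the decomposition is invalid.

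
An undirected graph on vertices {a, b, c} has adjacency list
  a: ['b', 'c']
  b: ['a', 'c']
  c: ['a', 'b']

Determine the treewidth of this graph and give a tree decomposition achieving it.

Treewidth 2.
One such decomposition:
Bags: B1 = {a, b, c}
Tree: (single bag)

A single bag containing all 3 vertices is trivially a valid decomposition of width 2. Conversely, {a, b, c} is a clique of size 3, and the vertices of any clique must share a bag in every tree decomposition; so some bag has ≥ 3 vertices and tw(G) ≥ 2. Hence tw(G) = 2 exactly.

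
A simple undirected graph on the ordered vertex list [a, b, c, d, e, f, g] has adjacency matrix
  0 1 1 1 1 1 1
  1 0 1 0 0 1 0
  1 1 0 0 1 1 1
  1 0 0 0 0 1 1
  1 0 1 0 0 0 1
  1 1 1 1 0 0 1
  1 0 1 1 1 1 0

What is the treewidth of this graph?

3

A width-3 tree decomposition is:
Bags: B1 = {a, c, f, g}  B2 = {a, d, f, g}  B3 = {a, b, c, f}  B4 = {a, c, e, g}
Tree: B1–B2, B1–B3, B1–B4
Each bag holds 4 vertices, so the decomposition has width 3, which upper-bounds the treewidth. Conversely, {a, c, e, g} is a clique of size 4, and the vertices of any clique must share a bag in every tree decomposition; so some bag has ≥ 4 vertices and tw(G) ≥ 3. The upper and lower bounds meet at 3, so that is the treewidth.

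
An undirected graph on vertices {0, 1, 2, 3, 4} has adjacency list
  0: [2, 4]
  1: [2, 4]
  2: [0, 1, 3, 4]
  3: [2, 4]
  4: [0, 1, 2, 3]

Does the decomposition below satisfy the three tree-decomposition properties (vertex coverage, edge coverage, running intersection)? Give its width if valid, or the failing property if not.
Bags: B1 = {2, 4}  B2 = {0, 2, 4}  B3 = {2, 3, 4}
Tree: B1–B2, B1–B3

A tree decomposition must satisfy three properties: every vertex lies in some bag; for every edge, both endpoints lie together in some bag; and for every vertex, the bags containing it form a connected subtree. Here vertex 1 appears in no bag, so the decomposition is invalid.

No — vertex 1 appears in no bag.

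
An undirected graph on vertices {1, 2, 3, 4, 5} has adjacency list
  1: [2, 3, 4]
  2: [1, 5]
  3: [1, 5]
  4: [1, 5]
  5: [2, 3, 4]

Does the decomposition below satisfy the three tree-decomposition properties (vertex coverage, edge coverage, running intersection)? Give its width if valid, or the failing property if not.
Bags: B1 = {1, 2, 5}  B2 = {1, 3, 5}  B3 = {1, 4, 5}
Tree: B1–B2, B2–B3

Vertex coverage: the bags together contain {1, 2, 3, 4, 5}, the full vertex set. Edge coverage: each edge of G has both endpoints in at least one bag. Running intersection: for every vertex, the bags containing it form a connected subtree. All three properties hold, so this is a valid tree decomposition of width max|bag| − 1 = 2, and hence tw(G) ≤ 2.

Yes; width 2.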